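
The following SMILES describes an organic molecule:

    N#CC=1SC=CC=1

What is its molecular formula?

Walk through each heavy atom and fill implicit hydrogens from standard valence (C 4, N 3, O 2, S 2, halogen 1):
  atom 1: N, bond orders sum to 3 (valence 3) → 0 H
  atom 2: C, bond orders sum to 4 (valence 4) → 0 H
  atom 3: C, bond orders sum to 4 (valence 4) → 0 H
  atom 4: S, bond orders sum to 2 (valence 2) → 0 H
  atom 5: C, bond orders sum to 3 (valence 4) → 1 H
  atom 6: C, bond orders sum to 3 (valence 4) → 1 H
  atom 7: C, bond orders sum to 3 (valence 4) → 1 H
Totals → C:5, H:3, N:1, S:1.

C5H3NS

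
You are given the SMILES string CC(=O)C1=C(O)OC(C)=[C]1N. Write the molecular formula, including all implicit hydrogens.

C7H9NO3

Walk through each heavy atom and fill implicit hydrogens from standard valence (C 4, N 3, O 2, S 2, halogen 1):
  atom 1: C, bond orders sum to 1 (valence 4) → 3 H
  atom 2: C, bond orders sum to 4 (valence 4) → 0 H
  atom 3: O, bond orders sum to 2 (valence 2) → 0 H
  atom 4: C, bond orders sum to 4 (valence 4) → 0 H
  atom 5: C, bond orders sum to 4 (valence 4) → 0 H
  atom 6: O, bond orders sum to 1 (valence 2) → 1 H
  atom 7: O, bond orders sum to 2 (valence 2) → 0 H
  atom 8: C, bond orders sum to 4 (valence 4) → 0 H
  atom 9: C, bond orders sum to 1 (valence 4) → 3 H
  atom 10: C with explicit H count 0
  atom 11: N, bond orders sum to 1 (valence 3) → 2 H
Totals → C:7, H:9, N:1, O:3.
In Hill order: C7H9NO3.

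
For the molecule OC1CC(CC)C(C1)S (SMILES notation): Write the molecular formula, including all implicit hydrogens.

Walk through each heavy atom and fill implicit hydrogens from standard valence (C 4, N 3, O 2, S 2, halogen 1):
  atom 1: O, bond orders sum to 1 (valence 2) → 1 H
  atom 2: C, bond orders sum to 3 (valence 4) → 1 H
  atom 3: C, bond orders sum to 2 (valence 4) → 2 H
  atom 4: C, bond orders sum to 3 (valence 4) → 1 H
  atom 5: C, bond orders sum to 2 (valence 4) → 2 H
  atom 6: C, bond orders sum to 1 (valence 4) → 3 H
  atom 7: C, bond orders sum to 3 (valence 4) → 1 H
  atom 8: C, bond orders sum to 2 (valence 4) → 2 H
  atom 9: S, bond orders sum to 1 (valence 2) → 1 H
Totals → C:7, H:14, O:1, S:1.

C7H14OS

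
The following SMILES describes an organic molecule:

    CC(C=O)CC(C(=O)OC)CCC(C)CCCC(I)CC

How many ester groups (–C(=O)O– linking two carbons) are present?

1

The ester motif appears at heavy-atom position 7 in the SMILES.
Other groups present: 1 aldehyde.
Ester count: 1.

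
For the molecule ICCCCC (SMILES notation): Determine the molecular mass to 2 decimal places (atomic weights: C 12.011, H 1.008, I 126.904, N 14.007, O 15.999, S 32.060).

198.05 g/mol

First, the molecular formula is C5H11I (counting implicit H from valence).
  C: 5 × 12.011 = 60.055
  H: 11 × 1.008 = 11.088
  I: 1 × 126.904 = 126.904
Sum: 5×12.011 + 11×1.008 + 1×126.904 = 198.047 → 198.05 g/mol.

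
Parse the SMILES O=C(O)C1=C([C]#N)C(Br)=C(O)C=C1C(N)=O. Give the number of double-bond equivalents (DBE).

Molecular formula: C9H5BrN2O4.
DoU = (2C + 2 + N − H − X) / 2, where X is the halogen count and O/S are ignored.
    = (2·9 + 2 + 2 − 5 − 1) / 2 = 16 / 2 = 8.

8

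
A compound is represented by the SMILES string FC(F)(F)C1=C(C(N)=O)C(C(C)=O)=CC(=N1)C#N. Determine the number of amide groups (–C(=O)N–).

The amide motif appears at heavy-atom position 7 in the SMILES.
Other groups present: 1 ketone, 1 nitrile.
Amide count: 1.

1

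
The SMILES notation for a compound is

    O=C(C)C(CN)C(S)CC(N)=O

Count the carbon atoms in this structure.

Count every carbon token in the SMILES (each C, including those in ring-closure positions and inside branches).
Carbon count: 7.

7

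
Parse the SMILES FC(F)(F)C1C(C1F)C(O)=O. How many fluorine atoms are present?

Scan the SMILES for F atoms (remember two-letter symbols like Cl and Br are single atoms).
Fluorine count: 4.

4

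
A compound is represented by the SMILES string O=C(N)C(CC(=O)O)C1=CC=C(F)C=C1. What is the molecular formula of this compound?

C10H10FNO3

Walk through each heavy atom and fill implicit hydrogens from standard valence (C 4, N 3, O 2, S 2, halogen 1):
  atom 1: O, bond orders sum to 2 (valence 2) → 0 H
  atom 2: C, bond orders sum to 4 (valence 4) → 0 H
  atom 3: N, bond orders sum to 1 (valence 3) → 2 H
  atom 4: C, bond orders sum to 3 (valence 4) → 1 H
  atom 5: C, bond orders sum to 2 (valence 4) → 2 H
  atom 6: C, bond orders sum to 4 (valence 4) → 0 H
  atom 7: O, bond orders sum to 2 (valence 2) → 0 H
  atom 8: O, bond orders sum to 1 (valence 2) → 1 H
  atom 9: C, bond orders sum to 4 (valence 4) → 0 H
  atom 10: C, bond orders sum to 3 (valence 4) → 1 H
  atom 11: C, bond orders sum to 3 (valence 4) → 1 H
  atom 12: C, bond orders sum to 4 (valence 4) → 0 H
  atom 13: F (halogen, monovalent) → 0 H
  atom 14: C, bond orders sum to 3 (valence 4) → 1 H
  atom 15: C, bond orders sum to 3 (valence 4) → 1 H
Totals → C:10, H:10, F:1, N:1, O:3.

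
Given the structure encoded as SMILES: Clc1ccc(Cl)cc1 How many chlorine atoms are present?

2

Scan the SMILES for Cl atoms (remember two-letter symbols like Cl and Br are single atoms).
Chlorine count: 2.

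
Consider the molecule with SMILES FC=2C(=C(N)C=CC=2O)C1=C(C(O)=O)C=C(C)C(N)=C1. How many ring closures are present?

In SMILES, each pair of matching ring-closure digits denotes one ring-closing bond; the number of such bonds equals the number of independent rings.
Ring-closure bonds here: 2.

2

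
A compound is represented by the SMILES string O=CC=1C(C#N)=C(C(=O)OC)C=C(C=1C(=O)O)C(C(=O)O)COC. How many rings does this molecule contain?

1

In SMILES, each pair of matching ring-closure digits denotes one ring-closing bond; the number of such bonds equals the number of independent rings.
Ring-closure bonds here: 1.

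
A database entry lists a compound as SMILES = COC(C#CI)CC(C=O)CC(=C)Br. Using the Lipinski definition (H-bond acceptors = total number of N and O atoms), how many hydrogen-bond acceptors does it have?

N atoms: 0; O atoms: 2.
Lipinski HBA = 0 + 2 = 2.

2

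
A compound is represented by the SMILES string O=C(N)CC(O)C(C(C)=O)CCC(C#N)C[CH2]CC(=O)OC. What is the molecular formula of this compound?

C15H24N2O5

Walk through each heavy atom and fill implicit hydrogens from standard valence (C 4, N 3, O 2, S 2, halogen 1):
  atom 1: O, bond orders sum to 2 (valence 2) → 0 H
  atom 2: C, bond orders sum to 4 (valence 4) → 0 H
  atom 3: N, bond orders sum to 1 (valence 3) → 2 H
  atom 4: C, bond orders sum to 2 (valence 4) → 2 H
  atom 5: C, bond orders sum to 3 (valence 4) → 1 H
  atom 6: O, bond orders sum to 1 (valence 2) → 1 H
  atom 7: C, bond orders sum to 3 (valence 4) → 1 H
  atom 8: C, bond orders sum to 4 (valence 4) → 0 H
  atom 9: C, bond orders sum to 1 (valence 4) → 3 H
  atom 10: O, bond orders sum to 2 (valence 2) → 0 H
  atom 11: C, bond orders sum to 2 (valence 4) → 2 H
  atom 12: C, bond orders sum to 2 (valence 4) → 2 H
  atom 13: C, bond orders sum to 3 (valence 4) → 1 H
  atom 14: C, bond orders sum to 4 (valence 4) → 0 H
  atom 15: N, bond orders sum to 3 (valence 3) → 0 H
  atom 16: C, bond orders sum to 2 (valence 4) → 2 H
  atom 17: C with explicit H count 2
  atom 18: C, bond orders sum to 2 (valence 4) → 2 H
  atom 19: C, bond orders sum to 4 (valence 4) → 0 H
  atom 20: O, bond orders sum to 2 (valence 2) → 0 H
  atom 21: O, bond orders sum to 2 (valence 2) → 0 H
  atom 22: C, bond orders sum to 1 (valence 4) → 3 H
Totals → C:15, H:24, N:2, O:5.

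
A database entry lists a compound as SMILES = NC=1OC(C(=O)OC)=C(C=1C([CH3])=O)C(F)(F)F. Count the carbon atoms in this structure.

Count every carbon token in the SMILES (each C, including those in ring-closure positions and inside branches).
Carbon count: 9.

9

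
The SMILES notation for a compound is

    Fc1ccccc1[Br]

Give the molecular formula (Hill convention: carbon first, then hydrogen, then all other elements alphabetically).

C6H4BrF

Walk through each heavy atom and fill implicit hydrogens from standard valence (C 4, N 3, O 2, S 2, halogen 1); for lowercase aromatic atoms, an aromatic c carries 1 H when it has two neighbours and 0 H with three, and aromatic n carries 0 H:
  atom 1: F (halogen, monovalent) → 0 H
  atom 2: aromatic c, 3 neighbours → 0 H
  atom 3: aromatic c, 2 neighbours → 1 H
  atom 4: aromatic c, 2 neighbours → 1 H
  atom 5: aromatic c, 2 neighbours → 1 H
  atom 6: aromatic c, 2 neighbours → 1 H
  atom 7: aromatic c, 3 neighbours → 0 H
  atom 8: Br with explicit H count 0
Totals → C:6, H:4, Br:1, F:1.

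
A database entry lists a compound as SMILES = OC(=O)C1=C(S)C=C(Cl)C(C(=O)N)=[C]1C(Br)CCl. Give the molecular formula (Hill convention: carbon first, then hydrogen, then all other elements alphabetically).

C10H8BrCl2NO3S

Walk through each heavy atom and fill implicit hydrogens from standard valence (C 4, N 3, O 2, S 2, halogen 1):
  atom 1: O, bond orders sum to 1 (valence 2) → 1 H
  atom 2: C, bond orders sum to 4 (valence 4) → 0 H
  atom 3: O, bond orders sum to 2 (valence 2) → 0 H
  atom 4: C, bond orders sum to 4 (valence 4) → 0 H
  atom 5: C, bond orders sum to 4 (valence 4) → 0 H
  atom 6: S, bond orders sum to 1 (valence 2) → 1 H
  atom 7: C, bond orders sum to 3 (valence 4) → 1 H
  atom 8: C, bond orders sum to 4 (valence 4) → 0 H
  atom 9: Cl (halogen, monovalent) → 0 H
  atom 10: C, bond orders sum to 4 (valence 4) → 0 H
  atom 11: C, bond orders sum to 4 (valence 4) → 0 H
  atom 12: O, bond orders sum to 2 (valence 2) → 0 H
  atom 13: N, bond orders sum to 1 (valence 3) → 2 H
  atom 14: C with explicit H count 0
  atom 15: C, bond orders sum to 3 (valence 4) → 1 H
  atom 16: Br (halogen, monovalent) → 0 H
  atom 17: C, bond orders sum to 2 (valence 4) → 2 H
  atom 18: Cl (halogen, monovalent) → 0 H
Totals → C:10, H:8, Br:1, Cl:2, N:1, O:3, S:1.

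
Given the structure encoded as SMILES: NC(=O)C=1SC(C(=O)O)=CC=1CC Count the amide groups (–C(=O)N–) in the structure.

The amide motif appears at heavy-atom position 2 in the SMILES.
Other groups present: 1 carboxylic acid.
Amide count: 1.

1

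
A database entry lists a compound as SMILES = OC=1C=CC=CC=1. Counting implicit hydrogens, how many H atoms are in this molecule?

Walk through each heavy atom and fill implicit hydrogens from standard valence (C 4, N 3, O 2, S 2, halogen 1):
  atom 1: O, bond orders sum to 1 (valence 2) → 1 H
  atom 2: C, bond orders sum to 4 (valence 4) → 0 H
  atom 3: C, bond orders sum to 3 (valence 4) → 1 H
  atom 4: C, bond orders sum to 3 (valence 4) → 1 H
  atom 5: C, bond orders sum to 3 (valence 4) → 1 H
  atom 6: C, bond orders sum to 3 (valence 4) → 1 H
  atom 7: C, bond orders sum to 3 (valence 4) → 1 H
Total hydrogens: 6.

6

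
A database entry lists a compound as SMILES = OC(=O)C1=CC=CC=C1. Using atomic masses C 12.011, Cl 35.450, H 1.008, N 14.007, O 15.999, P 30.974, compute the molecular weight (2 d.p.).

122.12 g/mol

First, the molecular formula is C7H6O2 (counting implicit H from valence).
  C: 7 × 12.011 = 84.077
  H: 6 × 1.008 = 6.048
  O: 2 × 15.999 = 31.998
Sum: 7×12.011 + 6×1.008 + 2×15.999 = 122.123 → 122.12 g/mol.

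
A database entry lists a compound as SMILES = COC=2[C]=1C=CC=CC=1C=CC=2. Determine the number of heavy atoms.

Every atom symbol written in the SMILES (organic subset) is one heavy atom; implicit H are not written.
Heavy atoms by element → C:11, O:1.
Total: 12.

12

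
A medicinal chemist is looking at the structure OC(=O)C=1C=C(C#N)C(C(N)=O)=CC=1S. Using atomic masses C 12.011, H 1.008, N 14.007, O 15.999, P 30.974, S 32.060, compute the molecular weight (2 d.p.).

First, the molecular formula is C9H6N2O3S (counting implicit H from valence).
  C: 9 × 12.011 = 108.099
  H: 6 × 1.008 = 6.048
  N: 2 × 14.007 = 28.014
  O: 3 × 15.999 = 47.997
  S: 1 × 32.060 = 32.060
Sum: 9×12.011 + 6×1.008 + 2×14.007 + 3×15.999 + 1×32.060 = 222.218 → 222.22 g/mol.

222.22 g/mol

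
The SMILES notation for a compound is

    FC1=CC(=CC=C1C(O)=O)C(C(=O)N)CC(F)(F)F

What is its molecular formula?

C11H9F4NO3

Walk through each heavy atom and fill implicit hydrogens from standard valence (C 4, N 3, O 2, S 2, halogen 1):
  atom 1: F (halogen, monovalent) → 0 H
  atom 2: C, bond orders sum to 4 (valence 4) → 0 H
  atom 3: C, bond orders sum to 3 (valence 4) → 1 H
  atom 4: C, bond orders sum to 4 (valence 4) → 0 H
  atom 5: C, bond orders sum to 3 (valence 4) → 1 H
  atom 6: C, bond orders sum to 3 (valence 4) → 1 H
  atom 7: C, bond orders sum to 4 (valence 4) → 0 H
  atom 8: C, bond orders sum to 4 (valence 4) → 0 H
  atom 9: O, bond orders sum to 1 (valence 2) → 1 H
  atom 10: O, bond orders sum to 2 (valence 2) → 0 H
  atom 11: C, bond orders sum to 3 (valence 4) → 1 H
  atom 12: C, bond orders sum to 4 (valence 4) → 0 H
  atom 13: O, bond orders sum to 2 (valence 2) → 0 H
  atom 14: N, bond orders sum to 1 (valence 3) → 2 H
  atom 15: C, bond orders sum to 2 (valence 4) → 2 H
  atom 16: C, bond orders sum to 4 (valence 4) → 0 H
  atom 17: F (halogen, monovalent) → 0 H
  atom 18: F (halogen, monovalent) → 0 H
  atom 19: F (halogen, monovalent) → 0 H
Totals → C:11, H:9, F:4, N:1, O:3.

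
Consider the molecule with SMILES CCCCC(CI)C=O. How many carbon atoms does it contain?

7

Count every carbon token in the SMILES (each C, including those in ring-closure positions and inside branches).
Carbon count: 7.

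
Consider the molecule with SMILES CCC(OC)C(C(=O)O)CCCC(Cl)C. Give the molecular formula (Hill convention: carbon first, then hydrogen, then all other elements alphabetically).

Walk through each heavy atom and fill implicit hydrogens from standard valence (C 4, N 3, O 2, S 2, halogen 1):
  atom 1: C, bond orders sum to 1 (valence 4) → 3 H
  atom 2: C, bond orders sum to 2 (valence 4) → 2 H
  atom 3: C, bond orders sum to 3 (valence 4) → 1 H
  atom 4: O, bond orders sum to 2 (valence 2) → 0 H
  atom 5: C, bond orders sum to 1 (valence 4) → 3 H
  atom 6: C, bond orders sum to 3 (valence 4) → 1 H
  atom 7: C, bond orders sum to 4 (valence 4) → 0 H
  atom 8: O, bond orders sum to 2 (valence 2) → 0 H
  atom 9: O, bond orders sum to 1 (valence 2) → 1 H
  atom 10: C, bond orders sum to 2 (valence 4) → 2 H
  atom 11: C, bond orders sum to 2 (valence 4) → 2 H
  atom 12: C, bond orders sum to 2 (valence 4) → 2 H
  atom 13: C, bond orders sum to 3 (valence 4) → 1 H
  atom 14: Cl (halogen, monovalent) → 0 H
  atom 15: C, bond orders sum to 1 (valence 4) → 3 H
Totals → C:11, H:21, Cl:1, O:3.
In Hill order: C11H21ClO3.

C11H21ClO3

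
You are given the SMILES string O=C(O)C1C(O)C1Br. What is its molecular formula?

C4H5BrO3

Walk through each heavy atom and fill implicit hydrogens from standard valence (C 4, N 3, O 2, S 2, halogen 1):
  atom 1: O, bond orders sum to 2 (valence 2) → 0 H
  atom 2: C, bond orders sum to 4 (valence 4) → 0 H
  atom 3: O, bond orders sum to 1 (valence 2) → 1 H
  atom 4: C, bond orders sum to 3 (valence 4) → 1 H
  atom 5: C, bond orders sum to 3 (valence 4) → 1 H
  atom 6: O, bond orders sum to 1 (valence 2) → 1 H
  atom 7: C, bond orders sum to 3 (valence 4) → 1 H
  atom 8: Br (halogen, monovalent) → 0 H
Totals → C:4, H:5, Br:1, O:3.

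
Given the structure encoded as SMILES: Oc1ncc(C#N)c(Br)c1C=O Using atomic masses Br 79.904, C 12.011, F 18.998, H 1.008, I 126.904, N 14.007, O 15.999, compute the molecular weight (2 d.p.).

First, the molecular formula is C7H3BrN2O2 (counting implicit H from valence).
  Br: 1 × 79.904 = 79.904
  C: 7 × 12.011 = 84.077
  H: 3 × 1.008 = 3.024
  N: 2 × 14.007 = 28.014
  O: 2 × 15.999 = 31.998
Sum: 1×79.904 + 7×12.011 + 3×1.008 + 2×14.007 + 2×15.999 = 227.017 → 227.02 g/mol.

227.02 g/mol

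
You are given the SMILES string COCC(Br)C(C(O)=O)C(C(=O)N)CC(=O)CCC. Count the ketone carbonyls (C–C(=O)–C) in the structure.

1

The ketone motif appears at heavy-atom position 15 in the SMILES.
Other groups present: 1 amide, 1 carboxylic acid, 1 ether.
Ketone count: 1.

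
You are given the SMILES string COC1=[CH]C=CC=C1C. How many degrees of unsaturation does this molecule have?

4

Degree of unsaturation = (number of rings) + (number of π bonds).
Ring closures in the SMILES: 1.
π bonds: 3 double bonds (each 1 DoU) → 3 DoU from unsaturation.
Total DoU = 1 + 3 = 4.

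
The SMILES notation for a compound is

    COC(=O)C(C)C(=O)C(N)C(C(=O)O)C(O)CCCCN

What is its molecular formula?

Walk through each heavy atom and fill implicit hydrogens from standard valence (C 4, N 3, O 2, S 2, halogen 1):
  atom 1: C, bond orders sum to 1 (valence 4) → 3 H
  atom 2: O, bond orders sum to 2 (valence 2) → 0 H
  atom 3: C, bond orders sum to 4 (valence 4) → 0 H
  atom 4: O, bond orders sum to 2 (valence 2) → 0 H
  atom 5: C, bond orders sum to 3 (valence 4) → 1 H
  atom 6: C, bond orders sum to 1 (valence 4) → 3 H
  atom 7: C, bond orders sum to 4 (valence 4) → 0 H
  atom 8: O, bond orders sum to 2 (valence 2) → 0 H
  atom 9: C, bond orders sum to 3 (valence 4) → 1 H
  atom 10: N, bond orders sum to 1 (valence 3) → 2 H
  atom 11: C, bond orders sum to 3 (valence 4) → 1 H
  atom 12: C, bond orders sum to 4 (valence 4) → 0 H
  atom 13: O, bond orders sum to 2 (valence 2) → 0 H
  atom 14: O, bond orders sum to 1 (valence 2) → 1 H
  atom 15: C, bond orders sum to 3 (valence 4) → 1 H
  atom 16: O, bond orders sum to 1 (valence 2) → 1 H
  atom 17: C, bond orders sum to 2 (valence 4) → 2 H
  atom 18: C, bond orders sum to 2 (valence 4) → 2 H
  atom 19: C, bond orders sum to 2 (valence 4) → 2 H
  atom 20: C, bond orders sum to 2 (valence 4) → 2 H
  atom 21: N, bond orders sum to 1 (valence 3) → 2 H
Totals → C:13, H:24, N:2, O:6.

C13H24N2O6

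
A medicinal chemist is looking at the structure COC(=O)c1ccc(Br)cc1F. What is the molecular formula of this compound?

C8H6BrFO2

Walk through each heavy atom and fill implicit hydrogens from standard valence (C 4, N 3, O 2, S 2, halogen 1); for lowercase aromatic atoms, an aromatic c carries 1 H when it has two neighbours and 0 H with three, and aromatic n carries 0 H:
  atom 1: C, bond orders sum to 1 (valence 4) → 3 H
  atom 2: O, bond orders sum to 2 (valence 2) → 0 H
  atom 3: C, bond orders sum to 4 (valence 4) → 0 H
  atom 4: O, bond orders sum to 2 (valence 2) → 0 H
  atom 5: aromatic c, 3 neighbours → 0 H
  atom 6: aromatic c, 2 neighbours → 1 H
  atom 7: aromatic c, 2 neighbours → 1 H
  atom 8: aromatic c, 3 neighbours → 0 H
  atom 9: Br (halogen, monovalent) → 0 H
  atom 10: aromatic c, 2 neighbours → 1 H
  atom 11: aromatic c, 3 neighbours → 0 H
  atom 12: F (halogen, monovalent) → 0 H
Totals → C:8, H:6, Br:1, F:1, O:2.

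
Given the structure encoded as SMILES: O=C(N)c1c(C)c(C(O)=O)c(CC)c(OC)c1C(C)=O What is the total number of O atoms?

5

Scan the SMILES for O atoms (remember two-letter symbols like Cl and Br are single atoms).
Oxygen count: 5.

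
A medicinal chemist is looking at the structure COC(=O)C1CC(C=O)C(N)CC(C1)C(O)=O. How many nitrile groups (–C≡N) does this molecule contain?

0

Scan the SMILES for the nitrile motif — none present.
Groups that are present: 1 aldehyde, 1 carboxylic acid, 1 ester, 1 primary amine.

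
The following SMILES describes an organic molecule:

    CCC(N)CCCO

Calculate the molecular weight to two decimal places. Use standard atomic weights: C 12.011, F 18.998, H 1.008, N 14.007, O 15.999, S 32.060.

First, the molecular formula is C6H15NO (counting implicit H from valence).
  C: 6 × 12.011 = 72.066
  H: 15 × 1.008 = 15.120
  N: 1 × 14.007 = 14.007
  O: 1 × 15.999 = 15.999
Sum: 6×12.011 + 15×1.008 + 1×14.007 + 1×15.999 = 117.192 → 117.19 g/mol.

117.19 g/mol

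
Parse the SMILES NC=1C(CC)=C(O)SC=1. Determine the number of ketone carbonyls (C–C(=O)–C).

Scan the SMILES for the ketone motif — none present.
Groups that are present: 1 hydroxyl, 1 primary amine.

0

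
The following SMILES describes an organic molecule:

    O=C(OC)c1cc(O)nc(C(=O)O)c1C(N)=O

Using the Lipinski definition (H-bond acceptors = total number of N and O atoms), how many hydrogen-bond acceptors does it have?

N atoms: 2; O atoms: 6.
Lipinski HBA = 2 + 6 = 8.

8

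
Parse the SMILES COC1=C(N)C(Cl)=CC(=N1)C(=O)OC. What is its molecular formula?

C8H9ClN2O3

Walk through each heavy atom and fill implicit hydrogens from standard valence (C 4, N 3, O 2, S 2, halogen 1):
  atom 1: C, bond orders sum to 1 (valence 4) → 3 H
  atom 2: O, bond orders sum to 2 (valence 2) → 0 H
  atom 3: C, bond orders sum to 4 (valence 4) → 0 H
  atom 4: C, bond orders sum to 4 (valence 4) → 0 H
  atom 5: N, bond orders sum to 1 (valence 3) → 2 H
  atom 6: C, bond orders sum to 4 (valence 4) → 0 H
  atom 7: Cl (halogen, monovalent) → 0 H
  atom 8: C, bond orders sum to 3 (valence 4) → 1 H
  atom 9: C, bond orders sum to 4 (valence 4) → 0 H
  atom 10: N, bond orders sum to 3 (valence 3) → 0 H
  atom 11: C, bond orders sum to 4 (valence 4) → 0 H
  atom 12: O, bond orders sum to 2 (valence 2) → 0 H
  atom 13: O, bond orders sum to 2 (valence 2) → 0 H
  atom 14: C, bond orders sum to 1 (valence 4) → 3 H
Totals → C:8, H:9, Cl:1, N:2, O:3.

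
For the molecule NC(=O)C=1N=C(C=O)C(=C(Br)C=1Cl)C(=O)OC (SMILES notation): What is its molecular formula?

Walk through each heavy atom and fill implicit hydrogens from standard valence (C 4, N 3, O 2, S 2, halogen 1):
  atom 1: N, bond orders sum to 1 (valence 3) → 2 H
  atom 2: C, bond orders sum to 4 (valence 4) → 0 H
  atom 3: O, bond orders sum to 2 (valence 2) → 0 H
  atom 4: C, bond orders sum to 4 (valence 4) → 0 H
  atom 5: N, bond orders sum to 3 (valence 3) → 0 H
  atom 6: C, bond orders sum to 4 (valence 4) → 0 H
  atom 7: C, bond orders sum to 3 (valence 4) → 1 H
  atom 8: O, bond orders sum to 2 (valence 2) → 0 H
  atom 9: C, bond orders sum to 4 (valence 4) → 0 H
  atom 10: C, bond orders sum to 4 (valence 4) → 0 H
  atom 11: Br (halogen, monovalent) → 0 H
  atom 12: C, bond orders sum to 4 (valence 4) → 0 H
  atom 13: Cl (halogen, monovalent) → 0 H
  atom 14: C, bond orders sum to 4 (valence 4) → 0 H
  atom 15: O, bond orders sum to 2 (valence 2) → 0 H
  atom 16: O, bond orders sum to 2 (valence 2) → 0 H
  atom 17: C, bond orders sum to 1 (valence 4) → 3 H
Totals → C:9, H:6, Br:1, Cl:1, N:2, O:4.

C9H6BrClN2O4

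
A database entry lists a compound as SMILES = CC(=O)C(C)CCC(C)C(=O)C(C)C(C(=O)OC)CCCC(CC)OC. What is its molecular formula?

Walk through each heavy atom and fill implicit hydrogens from standard valence (C 4, N 3, O 2, S 2, halogen 1):
  atom 1: C, bond orders sum to 1 (valence 4) → 3 H
  atom 2: C, bond orders sum to 4 (valence 4) → 0 H
  atom 3: O, bond orders sum to 2 (valence 2) → 0 H
  atom 4: C, bond orders sum to 3 (valence 4) → 1 H
  atom 5: C, bond orders sum to 1 (valence 4) → 3 H
  atom 6: C, bond orders sum to 2 (valence 4) → 2 H
  atom 7: C, bond orders sum to 2 (valence 4) → 2 H
  atom 8: C, bond orders sum to 3 (valence 4) → 1 H
  atom 9: C, bond orders sum to 1 (valence 4) → 3 H
  atom 10: C, bond orders sum to 4 (valence 4) → 0 H
  atom 11: O, bond orders sum to 2 (valence 2) → 0 H
  atom 12: C, bond orders sum to 3 (valence 4) → 1 H
  atom 13: C, bond orders sum to 1 (valence 4) → 3 H
  atom 14: C, bond orders sum to 3 (valence 4) → 1 H
  atom 15: C, bond orders sum to 4 (valence 4) → 0 H
  atom 16: O, bond orders sum to 2 (valence 2) → 0 H
  atom 17: O, bond orders sum to 2 (valence 2) → 0 H
  atom 18: C, bond orders sum to 1 (valence 4) → 3 H
  atom 19: C, bond orders sum to 2 (valence 4) → 2 H
  atom 20: C, bond orders sum to 2 (valence 4) → 2 H
  atom 21: C, bond orders sum to 2 (valence 4) → 2 H
  atom 22: C, bond orders sum to 3 (valence 4) → 1 H
  atom 23: C, bond orders sum to 2 (valence 4) → 2 H
  atom 24: C, bond orders sum to 1 (valence 4) → 3 H
  atom 25: O, bond orders sum to 2 (valence 2) → 0 H
  atom 26: C, bond orders sum to 1 (valence 4) → 3 H
Totals → C:21, H:38, O:5.
In Hill order: C21H38O5.

C21H38O5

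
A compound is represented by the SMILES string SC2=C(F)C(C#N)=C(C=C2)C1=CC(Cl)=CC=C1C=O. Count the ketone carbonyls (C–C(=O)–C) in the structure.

Scan the SMILES for the ketone motif — none present.
Groups that are present: 1 aldehyde, 1 nitrile, 1 thiol.

0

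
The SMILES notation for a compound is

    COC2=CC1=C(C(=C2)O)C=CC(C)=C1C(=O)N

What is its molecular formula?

C13H13NO3

Walk through each heavy atom and fill implicit hydrogens from standard valence (C 4, N 3, O 2, S 2, halogen 1):
  atom 1: C, bond orders sum to 1 (valence 4) → 3 H
  atom 2: O, bond orders sum to 2 (valence 2) → 0 H
  atom 3: C, bond orders sum to 4 (valence 4) → 0 H
  atom 4: C, bond orders sum to 3 (valence 4) → 1 H
  atom 5: C, bond orders sum to 4 (valence 4) → 0 H
  atom 6: C, bond orders sum to 4 (valence 4) → 0 H
  atom 7: C, bond orders sum to 4 (valence 4) → 0 H
  atom 8: C, bond orders sum to 3 (valence 4) → 1 H
  atom 9: O, bond orders sum to 1 (valence 2) → 1 H
  atom 10: C, bond orders sum to 3 (valence 4) → 1 H
  atom 11: C, bond orders sum to 3 (valence 4) → 1 H
  atom 12: C, bond orders sum to 4 (valence 4) → 0 H
  atom 13: C, bond orders sum to 1 (valence 4) → 3 H
  atom 14: C, bond orders sum to 4 (valence 4) → 0 H
  atom 15: C, bond orders sum to 4 (valence 4) → 0 H
  atom 16: O, bond orders sum to 2 (valence 2) → 0 H
  atom 17: N, bond orders sum to 1 (valence 3) → 2 H
Totals → C:13, H:13, N:1, O:3.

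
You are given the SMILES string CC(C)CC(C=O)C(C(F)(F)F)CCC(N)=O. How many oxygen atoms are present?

2

Scan the SMILES for O atoms (remember two-letter symbols like Cl and Br are single atoms).
Oxygen count: 2.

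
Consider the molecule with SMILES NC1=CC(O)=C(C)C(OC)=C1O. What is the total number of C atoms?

Count every carbon token in the SMILES (each C, including those in ring-closure positions and inside branches).
Carbon count: 8.

8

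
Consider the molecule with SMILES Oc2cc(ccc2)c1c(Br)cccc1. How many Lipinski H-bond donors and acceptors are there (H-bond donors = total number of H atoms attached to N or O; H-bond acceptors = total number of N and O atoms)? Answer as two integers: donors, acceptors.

1, 1

Donors: find every N or O and count the H atoms it carries.
  atom 1 (O): bond orders sum to 1 → 1 H
Lipinski HBD = 1.
Acceptors: N atoms = 0, O atoms = 1 → HBA = 1.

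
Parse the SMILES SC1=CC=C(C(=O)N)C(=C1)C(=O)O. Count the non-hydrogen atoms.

Every atom symbol written in the SMILES (organic subset) is one heavy atom; implicit H are not written.
Heavy atoms by element → C:8, N:1, O:3, S:1.
Total: 13.

13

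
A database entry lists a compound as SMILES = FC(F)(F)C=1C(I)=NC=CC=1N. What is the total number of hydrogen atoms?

4

Walk through each heavy atom and fill implicit hydrogens from standard valence (C 4, N 3, O 2, S 2, halogen 1):
  atom 1: F (halogen, monovalent) → 0 H
  atom 2: C, bond orders sum to 4 (valence 4) → 0 H
  atom 3: F (halogen, monovalent) → 0 H
  atom 4: F (halogen, monovalent) → 0 H
  atom 5: C, bond orders sum to 4 (valence 4) → 0 H
  atom 6: C, bond orders sum to 4 (valence 4) → 0 H
  atom 7: I (halogen, monovalent) → 0 H
  atom 8: N, bond orders sum to 3 (valence 3) → 0 H
  atom 9: C, bond orders sum to 3 (valence 4) → 1 H
  atom 10: C, bond orders sum to 3 (valence 4) → 1 H
  atom 11: C, bond orders sum to 4 (valence 4) → 0 H
  atom 12: N, bond orders sum to 1 (valence 3) → 2 H
Total hydrogens: 4.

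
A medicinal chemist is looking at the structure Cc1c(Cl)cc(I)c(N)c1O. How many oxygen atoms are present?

Scan the SMILES for O atoms (remember two-letter symbols like Cl and Br are single atoms).
Oxygen count: 1.

1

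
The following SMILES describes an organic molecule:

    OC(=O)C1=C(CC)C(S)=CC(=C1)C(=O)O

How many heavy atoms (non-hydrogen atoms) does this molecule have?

15

Every atom symbol written in the SMILES (organic subset) is one heavy atom; implicit H are not written.
Heavy atoms by element → C:10, O:4, S:1.
Total: 15.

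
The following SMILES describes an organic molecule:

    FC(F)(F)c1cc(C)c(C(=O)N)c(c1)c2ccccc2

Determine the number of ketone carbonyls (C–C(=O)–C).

0

Scan the SMILES for the ketone motif — none present.
Groups that are present: 1 amide.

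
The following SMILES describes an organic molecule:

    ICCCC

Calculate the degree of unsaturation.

Molecular formula: C4H9I.
DoU = (2C + 2 + N − H − X) / 2, where X is the halogen count and O/S are ignored.
    = (2·4 + 2 + 0 − 9 − 1) / 2 = 0 / 2 = 0.

0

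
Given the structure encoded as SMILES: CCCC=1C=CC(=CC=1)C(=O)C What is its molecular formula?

Walk through each heavy atom and fill implicit hydrogens from standard valence (C 4, N 3, O 2, S 2, halogen 1):
  atom 1: C, bond orders sum to 1 (valence 4) → 3 H
  atom 2: C, bond orders sum to 2 (valence 4) → 2 H
  atom 3: C, bond orders sum to 2 (valence 4) → 2 H
  atom 4: C, bond orders sum to 4 (valence 4) → 0 H
  atom 5: C, bond orders sum to 3 (valence 4) → 1 H
  atom 6: C, bond orders sum to 3 (valence 4) → 1 H
  atom 7: C, bond orders sum to 4 (valence 4) → 0 H
  atom 8: C, bond orders sum to 3 (valence 4) → 1 H
  atom 9: C, bond orders sum to 3 (valence 4) → 1 H
  atom 10: C, bond orders sum to 4 (valence 4) → 0 H
  atom 11: O, bond orders sum to 2 (valence 2) → 0 H
  atom 12: C, bond orders sum to 1 (valence 4) → 3 H
Totals → C:11, H:14, O:1.

C11H14O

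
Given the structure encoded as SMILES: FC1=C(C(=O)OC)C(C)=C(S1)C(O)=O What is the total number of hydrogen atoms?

7

Walk through each heavy atom and fill implicit hydrogens from standard valence (C 4, N 3, O 2, S 2, halogen 1):
  atom 1: F (halogen, monovalent) → 0 H
  atom 2: C, bond orders sum to 4 (valence 4) → 0 H
  atom 3: C, bond orders sum to 4 (valence 4) → 0 H
  atom 4: C, bond orders sum to 4 (valence 4) → 0 H
  atom 5: O, bond orders sum to 2 (valence 2) → 0 H
  atom 6: O, bond orders sum to 2 (valence 2) → 0 H
  atom 7: C, bond orders sum to 1 (valence 4) → 3 H
  atom 8: C, bond orders sum to 4 (valence 4) → 0 H
  atom 9: C, bond orders sum to 1 (valence 4) → 3 H
  atom 10: C, bond orders sum to 4 (valence 4) → 0 H
  atom 11: S, bond orders sum to 2 (valence 2) → 0 H
  atom 12: C, bond orders sum to 4 (valence 4) → 0 H
  atom 13: O, bond orders sum to 1 (valence 2) → 1 H
  atom 14: O, bond orders sum to 2 (valence 2) → 0 H
Total hydrogens: 7.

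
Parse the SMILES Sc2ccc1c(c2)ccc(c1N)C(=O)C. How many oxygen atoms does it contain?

1

Scan the SMILES for O atoms (remember two-letter symbols like Cl and Br are single atoms).
Oxygen count: 1.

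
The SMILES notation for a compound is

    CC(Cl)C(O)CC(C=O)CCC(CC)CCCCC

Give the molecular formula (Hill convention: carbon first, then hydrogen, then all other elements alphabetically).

C16H31ClO2

Walk through each heavy atom and fill implicit hydrogens from standard valence (C 4, N 3, O 2, S 2, halogen 1):
  atom 1: C, bond orders sum to 1 (valence 4) → 3 H
  atom 2: C, bond orders sum to 3 (valence 4) → 1 H
  atom 3: Cl (halogen, monovalent) → 0 H
  atom 4: C, bond orders sum to 3 (valence 4) → 1 H
  atom 5: O, bond orders sum to 1 (valence 2) → 1 H
  atom 6: C, bond orders sum to 2 (valence 4) → 2 H
  atom 7: C, bond orders sum to 3 (valence 4) → 1 H
  atom 8: C, bond orders sum to 3 (valence 4) → 1 H
  atom 9: O, bond orders sum to 2 (valence 2) → 0 H
  atom 10: C, bond orders sum to 2 (valence 4) → 2 H
  atom 11: C, bond orders sum to 2 (valence 4) → 2 H
  atom 12: C, bond orders sum to 3 (valence 4) → 1 H
  atom 13: C, bond orders sum to 2 (valence 4) → 2 H
  atom 14: C, bond orders sum to 1 (valence 4) → 3 H
  atom 15: C, bond orders sum to 2 (valence 4) → 2 H
  atom 16: C, bond orders sum to 2 (valence 4) → 2 H
  atom 17: C, bond orders sum to 2 (valence 4) → 2 H
  atom 18: C, bond orders sum to 2 (valence 4) → 2 H
  atom 19: C, bond orders sum to 1 (valence 4) → 3 H
Totals → C:16, H:31, Cl:1, O:2.
In Hill order: C16H31ClO2.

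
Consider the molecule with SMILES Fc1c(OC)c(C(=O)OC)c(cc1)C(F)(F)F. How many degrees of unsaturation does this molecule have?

5

Molecular formula: C10H8F4O3.
DoU = (2C + 2 + N − H − X) / 2, where X is the halogen count and O/S are ignored.
    = (2·10 + 2 + 0 − 8 − 4) / 2 = 10 / 2 = 5.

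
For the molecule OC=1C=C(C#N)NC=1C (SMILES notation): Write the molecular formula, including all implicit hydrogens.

Walk through each heavy atom and fill implicit hydrogens from standard valence (C 4, N 3, O 2, S 2, halogen 1):
  atom 1: O, bond orders sum to 1 (valence 2) → 1 H
  atom 2: C, bond orders sum to 4 (valence 4) → 0 H
  atom 3: C, bond orders sum to 3 (valence 4) → 1 H
  atom 4: C, bond orders sum to 4 (valence 4) → 0 H
  atom 5: C, bond orders sum to 4 (valence 4) → 0 H
  atom 6: N, bond orders sum to 3 (valence 3) → 0 H
  atom 7: N, bond orders sum to 2 (valence 3) → 1 H
  atom 8: C, bond orders sum to 4 (valence 4) → 0 H
  atom 9: C, bond orders sum to 1 (valence 4) → 3 H
Totals → C:6, H:6, N:2, O:1.

C6H6N2O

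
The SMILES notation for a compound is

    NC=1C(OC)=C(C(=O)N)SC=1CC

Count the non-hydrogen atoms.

13

Every atom symbol written in the SMILES (organic subset) is one heavy atom; implicit H are not written.
Heavy atoms by element → C:8, N:2, O:2, S:1.
Total: 13.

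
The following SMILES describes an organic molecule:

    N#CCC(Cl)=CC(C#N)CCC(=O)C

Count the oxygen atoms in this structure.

1

Scan the SMILES for O atoms (remember two-letter symbols like Cl and Br are single atoms).
Oxygen count: 1.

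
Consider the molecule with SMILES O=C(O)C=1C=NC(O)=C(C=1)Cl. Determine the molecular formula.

C6H4ClNO3

Walk through each heavy atom and fill implicit hydrogens from standard valence (C 4, N 3, O 2, S 2, halogen 1):
  atom 1: O, bond orders sum to 2 (valence 2) → 0 H
  atom 2: C, bond orders sum to 4 (valence 4) → 0 H
  atom 3: O, bond orders sum to 1 (valence 2) → 1 H
  atom 4: C, bond orders sum to 4 (valence 4) → 0 H
  atom 5: C, bond orders sum to 3 (valence 4) → 1 H
  atom 6: N, bond orders sum to 3 (valence 3) → 0 H
  atom 7: C, bond orders sum to 4 (valence 4) → 0 H
  atom 8: O, bond orders sum to 1 (valence 2) → 1 H
  atom 9: C, bond orders sum to 4 (valence 4) → 0 H
  atom 10: C, bond orders sum to 3 (valence 4) → 1 H
  atom 11: Cl (halogen, monovalent) → 0 H
Totals → C:6, H:4, Cl:1, N:1, O:3.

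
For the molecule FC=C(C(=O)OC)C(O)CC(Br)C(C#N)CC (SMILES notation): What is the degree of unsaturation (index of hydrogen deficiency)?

Degree of unsaturation = (number of rings) + (number of π bonds).
Ring closures in the SMILES: 0.
π bonds: 2 double bonds (each 1 DoU), 1 triple bond (each 2 DoU) → 4 DoU from unsaturation.
Total DoU = 0 + 4 = 4.

4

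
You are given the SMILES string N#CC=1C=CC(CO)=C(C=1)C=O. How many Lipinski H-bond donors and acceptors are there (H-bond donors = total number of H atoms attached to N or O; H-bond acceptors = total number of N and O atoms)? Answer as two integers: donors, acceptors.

1, 3

Donors: find every N or O and count the H atoms it carries.
  atom 1 (N): bond orders sum to 3 → 0 H
  atom 8 (O): bond orders sum to 1 → 1 H
  atom 12 (O): bond orders sum to 2 → 0 H
Lipinski HBD = 1.
Acceptors: N atoms = 1, O atoms = 2 → HBA = 3.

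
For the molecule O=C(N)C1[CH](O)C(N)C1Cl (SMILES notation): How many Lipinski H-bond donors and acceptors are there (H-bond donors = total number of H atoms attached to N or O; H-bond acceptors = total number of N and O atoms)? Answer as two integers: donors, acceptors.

5, 4

Donors: find every N or O and count the H atoms it carries.
  atom 1 (O): bond orders sum to 2 → 0 H
  atom 3 (N): bond orders sum to 1 → 2 H
  atom 6 (O): bond orders sum to 1 → 1 H
  atom 8 (N): bond orders sum to 1 → 2 H
Lipinski HBD = 5.
Acceptors: N atoms = 2, O atoms = 2 → HBA = 4.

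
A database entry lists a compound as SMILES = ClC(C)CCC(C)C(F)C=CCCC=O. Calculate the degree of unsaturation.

Molecular formula: C12H20ClFO.
DoU = (2C + 2 + N − H − X) / 2, where X is the halogen count and O/S are ignored.
    = (2·12 + 2 + 0 − 20 − 2) / 2 = 4 / 2 = 2.

2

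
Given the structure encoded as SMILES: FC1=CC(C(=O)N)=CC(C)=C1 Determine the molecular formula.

C8H8FNO

Walk through each heavy atom and fill implicit hydrogens from standard valence (C 4, N 3, O 2, S 2, halogen 1):
  atom 1: F (halogen, monovalent) → 0 H
  atom 2: C, bond orders sum to 4 (valence 4) → 0 H
  atom 3: C, bond orders sum to 3 (valence 4) → 1 H
  atom 4: C, bond orders sum to 4 (valence 4) → 0 H
  atom 5: C, bond orders sum to 4 (valence 4) → 0 H
  atom 6: O, bond orders sum to 2 (valence 2) → 0 H
  atom 7: N, bond orders sum to 1 (valence 3) → 2 H
  atom 8: C, bond orders sum to 3 (valence 4) → 1 H
  atom 9: C, bond orders sum to 4 (valence 4) → 0 H
  atom 10: C, bond orders sum to 1 (valence 4) → 3 H
  atom 11: C, bond orders sum to 3 (valence 4) → 1 H
Totals → C:8, H:8, F:1, N:1, O:1.
In Hill order: C8H8FNO.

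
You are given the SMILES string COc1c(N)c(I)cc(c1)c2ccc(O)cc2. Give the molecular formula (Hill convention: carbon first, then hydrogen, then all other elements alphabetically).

Walk through each heavy atom and fill implicit hydrogens from standard valence (C 4, N 3, O 2, S 2, halogen 1); for lowercase aromatic atoms, an aromatic c carries 1 H when it has two neighbours and 0 H with three, and aromatic n carries 0 H:
  atom 1: C, bond orders sum to 1 (valence 4) → 3 H
  atom 2: O, bond orders sum to 2 (valence 2) → 0 H
  atom 3: aromatic c, 3 neighbours → 0 H
  atom 4: aromatic c, 3 neighbours → 0 H
  atom 5: N, bond orders sum to 1 (valence 3) → 2 H
  atom 6: aromatic c, 3 neighbours → 0 H
  atom 7: I (halogen, monovalent) → 0 H
  atom 8: aromatic c, 2 neighbours → 1 H
  atom 9: aromatic c, 3 neighbours → 0 H
  atom 10: aromatic c, 2 neighbours → 1 H
  atom 11: aromatic c, 3 neighbours → 0 H
  atom 12: aromatic c, 2 neighbours → 1 H
  atom 13: aromatic c, 2 neighbours → 1 H
  atom 14: aromatic c, 3 neighbours → 0 H
  atom 15: O, bond orders sum to 1 (valence 2) → 1 H
  atom 16: aromatic c, 2 neighbours → 1 H
  atom 17: aromatic c, 2 neighbours → 1 H
Totals → C:13, H:12, I:1, N:1, O:2.

C13H12INO2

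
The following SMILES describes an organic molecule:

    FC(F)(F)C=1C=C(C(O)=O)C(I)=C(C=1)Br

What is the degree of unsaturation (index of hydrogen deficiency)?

Degree of unsaturation = (number of rings) + (number of π bonds).
Ring closures in the SMILES: 1.
π bonds: 4 double bonds (each 1 DoU) → 4 DoU from unsaturation.
Total DoU = 1 + 4 = 5.

5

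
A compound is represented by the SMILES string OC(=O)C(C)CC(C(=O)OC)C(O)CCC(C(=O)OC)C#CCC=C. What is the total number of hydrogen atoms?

26

Walk through each heavy atom and fill implicit hydrogens from standard valence (C 4, N 3, O 2, S 2, halogen 1):
  atom 1: O, bond orders sum to 1 (valence 2) → 1 H
  atom 2: C, bond orders sum to 4 (valence 4) → 0 H
  atom 3: O, bond orders sum to 2 (valence 2) → 0 H
  atom 4: C, bond orders sum to 3 (valence 4) → 1 H
  atom 5: C, bond orders sum to 1 (valence 4) → 3 H
  atom 6: C, bond orders sum to 2 (valence 4) → 2 H
  atom 7: C, bond orders sum to 3 (valence 4) → 1 H
  atom 8: C, bond orders sum to 4 (valence 4) → 0 H
  atom 9: O, bond orders sum to 2 (valence 2) → 0 H
  atom 10: O, bond orders sum to 2 (valence 2) → 0 H
  atom 11: C, bond orders sum to 1 (valence 4) → 3 H
  atom 12: C, bond orders sum to 3 (valence 4) → 1 H
  atom 13: O, bond orders sum to 1 (valence 2) → 1 H
  atom 14: C, bond orders sum to 2 (valence 4) → 2 H
  atom 15: C, bond orders sum to 2 (valence 4) → 2 H
  atom 16: C, bond orders sum to 3 (valence 4) → 1 H
  atom 17: C, bond orders sum to 4 (valence 4) → 0 H
  atom 18: O, bond orders sum to 2 (valence 2) → 0 H
  atom 19: O, bond orders sum to 2 (valence 2) → 0 H
  atom 20: C, bond orders sum to 1 (valence 4) → 3 H
  atom 21: C, bond orders sum to 4 (valence 4) → 0 H
  atom 22: C, bond orders sum to 4 (valence 4) → 0 H
  atom 23: C, bond orders sum to 2 (valence 4) → 2 H
  atom 24: C, bond orders sum to 3 (valence 4) → 1 H
  atom 25: C, bond orders sum to 2 (valence 4) → 2 H
Total hydrogens: 26.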